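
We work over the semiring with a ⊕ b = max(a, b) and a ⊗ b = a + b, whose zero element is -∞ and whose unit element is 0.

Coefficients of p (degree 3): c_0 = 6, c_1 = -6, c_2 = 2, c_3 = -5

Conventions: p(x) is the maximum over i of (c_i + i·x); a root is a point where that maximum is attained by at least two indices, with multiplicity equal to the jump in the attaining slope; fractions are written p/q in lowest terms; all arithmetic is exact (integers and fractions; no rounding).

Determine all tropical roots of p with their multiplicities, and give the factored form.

hull edge (i=0, c=6) to (i=2, c=2): slope -2, span 2
hull edge (i=2, c=2) to (i=3, c=-5): slope -7, span 1
Factored form: p(x) = -5 ⊗ (x ⊕ 2) ⊗ (x ⊕ 2) ⊗ (x ⊕ 7)
Answer: roots = 2 (mult 2), 7 (mult 1)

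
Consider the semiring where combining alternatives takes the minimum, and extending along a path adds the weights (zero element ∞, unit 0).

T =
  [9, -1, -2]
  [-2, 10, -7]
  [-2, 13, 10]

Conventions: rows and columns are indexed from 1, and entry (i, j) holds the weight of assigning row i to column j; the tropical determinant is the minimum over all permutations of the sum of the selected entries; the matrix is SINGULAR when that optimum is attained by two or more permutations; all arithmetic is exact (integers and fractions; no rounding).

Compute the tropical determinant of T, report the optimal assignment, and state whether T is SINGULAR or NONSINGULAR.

σ = (1, 2, 3): 9 + 10 + 10 = 29
σ = (1, 3, 2): 9 + (-7) + 13 = 15
σ = (2, 1, 3): (-1) + (-2) + 10 = 7
σ = (2, 3, 1): (-1) + (-7) + (-2) = -10
σ = (3, 1, 2): (-2) + (-2) + 13 = 9
σ = (3, 2, 1): (-2) + 10 + (-2) = 6
Optimal value attained by: σ = (2, 3, 1).
Answer: det⊕(T) = -10; verdict: NONSINGULAR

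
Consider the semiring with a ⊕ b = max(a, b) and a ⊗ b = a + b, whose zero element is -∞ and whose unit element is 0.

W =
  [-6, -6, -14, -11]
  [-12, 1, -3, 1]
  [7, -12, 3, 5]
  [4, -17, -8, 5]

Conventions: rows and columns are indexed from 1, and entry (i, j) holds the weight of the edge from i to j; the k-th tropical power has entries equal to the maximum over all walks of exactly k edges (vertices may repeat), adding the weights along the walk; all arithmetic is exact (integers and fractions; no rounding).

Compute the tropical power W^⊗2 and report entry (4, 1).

W^⊗2:
  [-7, -5, -9, -5]
  [5, 2, 0, 6]
  [10, 1, 6, 10]
  [9, -2, -3, 10]
Key observation: the optimum is the walk 4->4->1, with weight 5 + 4 = 9.
Optimal value attained by: walk 4->4->1.
Answer: (W^⊗2)[4][1] = 9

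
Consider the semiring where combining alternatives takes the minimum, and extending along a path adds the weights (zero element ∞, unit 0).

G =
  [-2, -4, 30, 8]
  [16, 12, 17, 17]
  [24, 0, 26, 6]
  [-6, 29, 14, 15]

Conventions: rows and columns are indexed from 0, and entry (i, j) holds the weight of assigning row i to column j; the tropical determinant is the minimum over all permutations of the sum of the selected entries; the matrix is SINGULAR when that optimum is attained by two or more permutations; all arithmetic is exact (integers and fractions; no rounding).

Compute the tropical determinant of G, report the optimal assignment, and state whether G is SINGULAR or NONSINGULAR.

σ = (0, 1, 2, 3): (-2) + 12 + 26 + 15 = 51
σ = (0, 1, 3, 2): (-2) + 12 + 6 + 14 = 30
σ = (0, 2, 1, 3): (-2) + 17 + 0 + 15 = 30
σ = (0, 2, 3, 1): (-2) + 17 + 6 + 29 = 50
σ = (0, 3, 1, 2): (-2) + 17 + 0 + 14 = 29
σ = (0, 3, 2, 1): (-2) + 17 + 26 + 29 = 70
σ = (1, 0, 2, 3): (-4) + 16 + 26 + 15 = 53
σ = (1, 0, 3, 2): (-4) + 16 + 6 + 14 = 32
σ = (1, 2, 0, 3): (-4) + 17 + 24 + 15 = 52
σ = (1, 2, 3, 0): (-4) + 17 + 6 + (-6) = 13
σ = (1, 3, 0, 2): (-4) + 17 + 24 + 14 = 51
σ = (1, 3, 2, 0): (-4) + 17 + 26 + (-6) = 33
σ = (2, 0, 1, 3): 30 + 16 + 0 + 15 = 61
σ = (2, 0, 3, 1): 30 + 16 + 6 + 29 = 81
σ = (2, 1, 0, 3): 30 + 12 + 24 + 15 = 81
σ = (2, 1, 3, 0): 30 + 12 + 6 + (-6) = 42
σ = (2, 3, 0, 1): 30 + 17 + 24 + 29 = 100
σ = (2, 3, 1, 0): 30 + 17 + 0 + (-6) = 41
σ = (3, 0, 1, 2): 8 + 16 + 0 + 14 = 38
σ = (3, 0, 2, 1): 8 + 16 + 26 + 29 = 79
σ = (3, 1, 0, 2): 8 + 12 + 24 + 14 = 58
σ = (3, 1, 2, 0): 8 + 12 + 26 + (-6) = 40
σ = (3, 2, 0, 1): 8 + 17 + 24 + 29 = 78
σ = (3, 2, 1, 0): 8 + 17 + 0 + (-6) = 19
Optimal value attained by: σ = (1, 2, 3, 0).
Answer: det⊕(G) = 13; verdict: NONSINGULAR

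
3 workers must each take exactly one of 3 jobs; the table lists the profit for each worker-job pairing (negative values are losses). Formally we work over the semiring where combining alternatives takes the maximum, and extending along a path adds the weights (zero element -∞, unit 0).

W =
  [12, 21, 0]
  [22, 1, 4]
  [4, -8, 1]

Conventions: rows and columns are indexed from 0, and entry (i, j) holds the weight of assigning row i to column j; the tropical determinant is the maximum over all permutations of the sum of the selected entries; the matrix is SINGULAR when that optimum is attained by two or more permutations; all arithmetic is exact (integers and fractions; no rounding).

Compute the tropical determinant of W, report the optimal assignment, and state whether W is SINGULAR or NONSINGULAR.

σ = (0, 1, 2): 12 + 1 + 1 = 14
σ = (0, 2, 1): 12 + 4 + (-8) = 8
σ = (1, 0, 2): 21 + 22 + 1 = 44
σ = (1, 2, 0): 21 + 4 + 4 = 29
σ = (2, 0, 1): 0 + 22 + (-8) = 14
σ = (2, 1, 0): 0 + 1 + 4 = 5
Optimal value attained by: σ = (1, 0, 2).
Answer: det⊕(W) = 44; verdict: NONSINGULAR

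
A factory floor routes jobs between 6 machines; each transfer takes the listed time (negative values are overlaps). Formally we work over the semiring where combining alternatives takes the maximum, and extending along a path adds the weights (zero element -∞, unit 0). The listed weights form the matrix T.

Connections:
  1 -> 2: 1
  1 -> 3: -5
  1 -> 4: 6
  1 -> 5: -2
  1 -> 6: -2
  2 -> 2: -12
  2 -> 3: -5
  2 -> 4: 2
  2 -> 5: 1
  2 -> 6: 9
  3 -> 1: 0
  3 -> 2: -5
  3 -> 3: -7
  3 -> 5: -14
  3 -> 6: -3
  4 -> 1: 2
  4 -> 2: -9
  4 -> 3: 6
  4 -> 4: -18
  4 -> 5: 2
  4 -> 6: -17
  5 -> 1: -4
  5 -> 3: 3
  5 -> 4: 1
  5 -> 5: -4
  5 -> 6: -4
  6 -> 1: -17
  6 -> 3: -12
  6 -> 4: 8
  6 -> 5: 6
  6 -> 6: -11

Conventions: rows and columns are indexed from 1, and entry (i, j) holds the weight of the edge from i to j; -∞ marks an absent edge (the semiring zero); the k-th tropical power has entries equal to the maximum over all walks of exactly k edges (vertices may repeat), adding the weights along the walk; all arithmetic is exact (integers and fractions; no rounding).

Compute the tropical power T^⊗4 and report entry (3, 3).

T^⊗2:
  [8, -3, 12, 6, 8, 10]
  [4, -7, 8, 17, 15, -2]
  [-7, 1, -5, 6, 3, 4]
  [6, 3, 5, 8, 0, 3]
  [3, -2, 7, 4, 3, 0]
  [10, -1, 14, 7, 10, 2]
T^⊗3:
  [12, 9, 12, 18, 16, 9]
  [19, 8, 23, 16, 19, 11]
  [8, -3, 12, 12, 10, 10]
  [10, 7, 14, 12, 10, 12]
  [7, 4, 10, 9, 6, 7]
  [14, 11, 13, 16, 9, 11]
T^⊗4:
  [20, 13, 24, 18, 20, 18]
  [23, 20, 22, 25, 18, 20]
  [14, 9, 18, 18, 16, 9]
  [14, 11, 18, 20, 18, 16]
  [11, 8, 15, 15, 13, 13]
  [18, 15, 22, 20, 18, 20]
Key observation: the optimum is the walk 3->2->6->4->3, with weight (-5) + 9 + 8 + 6 = 18.
Optimal value attained by: walk 3->2->6->4->3.
Answer: (T^⊗4)[3][3] = 18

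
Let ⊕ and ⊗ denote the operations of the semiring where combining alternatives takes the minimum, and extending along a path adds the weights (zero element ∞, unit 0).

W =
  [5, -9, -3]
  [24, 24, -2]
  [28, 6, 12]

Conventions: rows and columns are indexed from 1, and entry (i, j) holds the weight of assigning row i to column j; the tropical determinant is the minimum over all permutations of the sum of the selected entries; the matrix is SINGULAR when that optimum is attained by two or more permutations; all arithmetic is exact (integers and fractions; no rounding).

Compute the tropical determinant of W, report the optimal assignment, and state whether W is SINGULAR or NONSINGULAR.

σ = (1, 2, 3): 5 + 24 + 12 = 41
σ = (1, 3, 2): 5 + (-2) + 6 = 9
σ = (2, 1, 3): (-9) + 24 + 12 = 27
σ = (2, 3, 1): (-9) + (-2) + 28 = 17
σ = (3, 1, 2): (-3) + 24 + 6 = 27
σ = (3, 2, 1): (-3) + 24 + 28 = 49
Optimal value attained by: σ = (1, 3, 2).
Answer: det⊕(W) = 9; verdict: NONSINGULAR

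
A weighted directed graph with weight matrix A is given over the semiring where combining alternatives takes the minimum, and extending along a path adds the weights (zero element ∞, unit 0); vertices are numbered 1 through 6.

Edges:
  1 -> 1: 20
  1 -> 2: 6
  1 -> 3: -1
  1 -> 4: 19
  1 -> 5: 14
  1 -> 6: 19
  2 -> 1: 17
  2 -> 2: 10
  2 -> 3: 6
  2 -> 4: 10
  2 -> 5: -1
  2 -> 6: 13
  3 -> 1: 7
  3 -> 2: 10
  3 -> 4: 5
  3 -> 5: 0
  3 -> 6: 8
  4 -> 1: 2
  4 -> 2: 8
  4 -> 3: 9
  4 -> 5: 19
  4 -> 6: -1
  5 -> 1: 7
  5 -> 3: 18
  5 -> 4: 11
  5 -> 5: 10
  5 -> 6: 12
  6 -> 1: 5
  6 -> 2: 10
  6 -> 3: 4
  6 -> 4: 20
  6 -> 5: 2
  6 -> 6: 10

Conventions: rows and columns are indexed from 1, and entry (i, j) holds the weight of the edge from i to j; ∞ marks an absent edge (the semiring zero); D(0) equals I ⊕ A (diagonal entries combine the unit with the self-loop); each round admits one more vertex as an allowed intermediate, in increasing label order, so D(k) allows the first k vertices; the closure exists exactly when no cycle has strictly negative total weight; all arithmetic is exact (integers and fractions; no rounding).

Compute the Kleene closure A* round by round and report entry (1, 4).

D(0):
  [0, 6, -1, 19, 14, 19]
  [17, 0, 6, 10, -1, 13]
  [7, 10, 0, 5, 0, 8]
  [2, 8, 9, 0, 19, -1]
  [7, ∞, 18, 11, 0, 12]
  [5, 10, 4, 20, 2, 0]
D(1):
  [0, 6, -1, 19, 14, 19]
  [17, 0, 6, 10, -1, 13]
  [7, 10, 0, 5, 0, 8]
  [2, 8, 1, 0, 16, -1]
  [7, 13, 6, 11, 0, 12]
  [5, 10, 4, 20, 2, 0]
D(2):
  [0, 6, -1, 16, 5, 19]
  [17, 0, 6, 10, -1, 13]
  [7, 10, 0, 5, 0, 8]
  [2, 8, 1, 0, 7, -1]
  [7, 13, 6, 11, 0, 12]
  [5, 10, 4, 20, 2, 0]
D(3):
  [0, 6, -1, 4, -1, 7]
  [13, 0, 6, 10, -1, 13]
  [7, 10, 0, 5, 0, 8]
  [2, 8, 1, 0, 1, -1]
  [7, 13, 6, 11, 0, 12]
  [5, 10, 4, 9, 2, 0]
D(4):
  [0, 6, -1, 4, -1, 3]
  [12, 0, 6, 10, -1, 9]
  [7, 10, 0, 5, 0, 4]
  [2, 8, 1, 0, 1, -1]
  [7, 13, 6, 11, 0, 10]
  [5, 10, 4, 9, 2, 0]
D(5):
  [0, 6, -1, 4, -1, 3]
  [6, 0, 5, 10, -1, 9]
  [7, 10, 0, 5, 0, 4]
  [2, 8, 1, 0, 1, -1]
  [7, 13, 6, 11, 0, 10]
  [5, 10, 4, 9, 2, 0]
D(6):
  [0, 6, -1, 4, -1, 3]
  [6, 0, 5, 10, -1, 9]
  [7, 10, 0, 5, 0, 4]
  [2, 8, 1, 0, 1, -1]
  [7, 13, 6, 11, 0, 10]
  [5, 10, 4, 9, 2, 0]
Answer: A*[1][4] = 4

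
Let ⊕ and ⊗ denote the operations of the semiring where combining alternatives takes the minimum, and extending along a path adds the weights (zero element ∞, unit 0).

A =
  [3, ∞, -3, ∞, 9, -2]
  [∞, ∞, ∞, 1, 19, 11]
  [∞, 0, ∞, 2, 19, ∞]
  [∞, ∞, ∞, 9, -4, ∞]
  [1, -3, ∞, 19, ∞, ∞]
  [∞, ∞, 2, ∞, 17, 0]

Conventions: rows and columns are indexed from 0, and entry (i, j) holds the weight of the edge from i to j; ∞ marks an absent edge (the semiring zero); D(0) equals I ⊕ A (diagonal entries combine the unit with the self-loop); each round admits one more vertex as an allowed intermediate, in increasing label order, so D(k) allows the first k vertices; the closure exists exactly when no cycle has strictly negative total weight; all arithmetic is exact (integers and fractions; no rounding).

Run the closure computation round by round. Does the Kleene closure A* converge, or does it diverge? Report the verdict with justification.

D(0):
  [0, ∞, -3, ∞, 9, -2]
  [∞, 0, ∞, 1, 19, 11]
  [∞, 0, 0, 2, 19, ∞]
  [∞, ∞, ∞, 0, -4, ∞]
  [1, -3, ∞, 19, 0, ∞]
  [∞, ∞, 2, ∞, 17, 0]
D(1):
  [0, ∞, -3, ∞, 9, -2]
  [∞, 0, ∞, 1, 19, 11]
  [∞, 0, 0, 2, 19, ∞]
  [∞, ∞, ∞, 0, -4, ∞]
  [1, -3, -2, 19, 0, -1]
  [∞, ∞, 2, ∞, 17, 0]
D(2):
  [0, ∞, -3, ∞, 9, -2]
  [∞, 0, ∞, 1, 19, 11]
  [∞, 0, 0, 1, 19, 11]
  [∞, ∞, ∞, 0, -4, ∞]
  [1, -3, -2, -2, 0, -1]
  [∞, ∞, 2, ∞, 17, 0]
D(3):
  [0, -3, -3, -2, 9, -2]
  [∞, 0, ∞, 1, 19, 11]
  [∞, 0, 0, 1, 19, 11]
  [∞, ∞, ∞, 0, -4, ∞]
  [1, -3, -2, -2, 0, -1]
  [∞, 2, 2, 3, 17, 0]
Detection: at round 4, diagonal entry (4, 4) turns strictly negative.
Key observation: the cycle 4->0->2->1->3->4 has total weight 1 + (-3) + 0 + 1 + (-4), which is strictly negative.
Answer: DIVERGES — negative cycle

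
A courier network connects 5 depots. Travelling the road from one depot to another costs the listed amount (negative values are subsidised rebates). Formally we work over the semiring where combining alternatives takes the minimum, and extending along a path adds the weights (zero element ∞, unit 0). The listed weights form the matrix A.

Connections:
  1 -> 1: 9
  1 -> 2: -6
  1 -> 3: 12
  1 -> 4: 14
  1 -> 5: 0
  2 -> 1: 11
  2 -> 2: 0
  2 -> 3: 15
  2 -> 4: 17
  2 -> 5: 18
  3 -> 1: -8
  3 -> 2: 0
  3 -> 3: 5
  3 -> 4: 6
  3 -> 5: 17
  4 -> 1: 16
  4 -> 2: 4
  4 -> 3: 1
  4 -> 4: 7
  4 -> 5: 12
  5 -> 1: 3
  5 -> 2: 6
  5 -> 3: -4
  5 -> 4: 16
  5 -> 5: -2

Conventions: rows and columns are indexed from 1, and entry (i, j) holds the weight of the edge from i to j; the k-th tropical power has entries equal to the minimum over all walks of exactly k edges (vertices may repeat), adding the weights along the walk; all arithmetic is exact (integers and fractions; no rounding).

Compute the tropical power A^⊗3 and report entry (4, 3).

A^⊗2:
  [3, -6, -4, 11, -2]
  [7, 0, 14, 17, 11]
  [-3, -14, 4, 6, -8]
  [-7, 1, 6, 7, 10]
  [-12, -4, -6, 2, -4]
A^⊗3:
  [-12, -6, -6, 2, -4]
  [6, 0, 7, 17, 7]
  [-5, -14, -12, 3, -10]
  [-2, -13, 5, 7, -7]
  [-14, -18, -8, 0, -12]
Key observation: the optimum is the walk 4->3->1->3, with weight 1 + (-8) + 12 = 5.
Optimal value attained by: walk 4->3->1->3.
Answer: (A^⊗3)[4][3] = 5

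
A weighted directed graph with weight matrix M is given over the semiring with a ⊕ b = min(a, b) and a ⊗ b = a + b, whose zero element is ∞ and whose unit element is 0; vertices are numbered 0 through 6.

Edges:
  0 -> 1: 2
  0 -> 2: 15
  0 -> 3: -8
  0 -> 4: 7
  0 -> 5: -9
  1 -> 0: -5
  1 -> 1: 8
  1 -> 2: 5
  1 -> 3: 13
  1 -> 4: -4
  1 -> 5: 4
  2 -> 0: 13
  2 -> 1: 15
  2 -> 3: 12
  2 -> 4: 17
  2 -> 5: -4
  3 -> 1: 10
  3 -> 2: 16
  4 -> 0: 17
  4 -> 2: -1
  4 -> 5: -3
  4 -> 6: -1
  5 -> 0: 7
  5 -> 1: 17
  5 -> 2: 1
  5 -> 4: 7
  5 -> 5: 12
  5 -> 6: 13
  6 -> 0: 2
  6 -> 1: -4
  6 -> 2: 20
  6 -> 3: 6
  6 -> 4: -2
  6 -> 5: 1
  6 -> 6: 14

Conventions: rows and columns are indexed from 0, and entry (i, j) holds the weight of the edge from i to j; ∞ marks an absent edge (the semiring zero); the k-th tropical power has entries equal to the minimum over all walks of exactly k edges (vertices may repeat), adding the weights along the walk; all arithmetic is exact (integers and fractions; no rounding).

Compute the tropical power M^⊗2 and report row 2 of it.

M^⊗2:
  [-3, 2, -8, 15, -2, 3, 4]
  [3, -3, -5, -13, 2, -14, -5]
  [3, 13, -3, 5, 3, 4, 9]
  [5, 18, 15, 23, 6, 12, ∞]
  [1, -5, -2, 5, -3, -5, 10]
  [12, 9, 6, -1, 11, -3, 6]
  [-9, 4, -3, -6, -8, -7, -3]
Answer: row 2 of M^⊗2 = [3, 13, -3, 5, 3, 4, 9]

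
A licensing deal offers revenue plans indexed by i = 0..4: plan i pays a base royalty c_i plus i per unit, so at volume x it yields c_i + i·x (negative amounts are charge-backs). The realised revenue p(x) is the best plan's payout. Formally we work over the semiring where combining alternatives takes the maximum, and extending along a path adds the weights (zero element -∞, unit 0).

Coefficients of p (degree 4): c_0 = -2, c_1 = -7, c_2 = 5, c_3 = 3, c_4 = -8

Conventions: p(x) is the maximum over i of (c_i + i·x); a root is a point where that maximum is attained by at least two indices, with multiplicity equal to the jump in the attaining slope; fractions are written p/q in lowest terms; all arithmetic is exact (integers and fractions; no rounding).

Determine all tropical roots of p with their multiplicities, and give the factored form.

hull edge (i=0, c=-2) to (i=2, c=5): slope 7/2, span 2
hull edge (i=2, c=5) to (i=3, c=3): slope -2, span 1
hull edge (i=3, c=3) to (i=4, c=-8): slope -11, span 1
Factored form: p(x) = -8 ⊗ (x ⊕ (-7/2)) ⊗ (x ⊕ (-7/2)) ⊗ (x ⊕ 2) ⊗ (x ⊕ 11)
Answer: roots = -7/2 (mult 2), 2 (mult 1), 11 (mult 1)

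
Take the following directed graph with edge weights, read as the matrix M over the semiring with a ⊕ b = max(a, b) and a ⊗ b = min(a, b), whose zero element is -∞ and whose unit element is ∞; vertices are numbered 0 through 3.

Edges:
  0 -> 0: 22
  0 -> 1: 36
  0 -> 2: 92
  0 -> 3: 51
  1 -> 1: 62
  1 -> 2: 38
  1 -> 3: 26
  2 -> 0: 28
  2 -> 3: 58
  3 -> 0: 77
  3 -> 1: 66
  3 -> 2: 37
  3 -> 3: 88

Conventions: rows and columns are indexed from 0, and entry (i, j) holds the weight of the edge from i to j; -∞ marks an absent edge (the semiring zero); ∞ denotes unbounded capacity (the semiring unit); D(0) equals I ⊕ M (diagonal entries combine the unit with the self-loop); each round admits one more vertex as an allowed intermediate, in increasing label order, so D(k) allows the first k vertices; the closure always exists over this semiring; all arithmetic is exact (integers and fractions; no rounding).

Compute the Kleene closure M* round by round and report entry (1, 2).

D(0):
  [∞, 36, 92, 51]
  [-∞, ∞, 38, 26]
  [28, -∞, ∞, 58]
  [77, 66, 37, ∞]
D(1):
  [∞, 36, 92, 51]
  [-∞, ∞, 38, 26]
  [28, 28, ∞, 58]
  [77, 66, 77, ∞]
D(2):
  [∞, 36, 92, 51]
  [-∞, ∞, 38, 26]
  [28, 28, ∞, 58]
  [77, 66, 77, ∞]
D(3):
  [∞, 36, 92, 58]
  [28, ∞, 38, 38]
  [28, 28, ∞, 58]
  [77, 66, 77, ∞]
D(4):
  [∞, 58, 92, 58]
  [38, ∞, 38, 38]
  [58, 58, ∞, 58]
  [77, 66, 77, ∞]
Answer: M*[1][2] = 38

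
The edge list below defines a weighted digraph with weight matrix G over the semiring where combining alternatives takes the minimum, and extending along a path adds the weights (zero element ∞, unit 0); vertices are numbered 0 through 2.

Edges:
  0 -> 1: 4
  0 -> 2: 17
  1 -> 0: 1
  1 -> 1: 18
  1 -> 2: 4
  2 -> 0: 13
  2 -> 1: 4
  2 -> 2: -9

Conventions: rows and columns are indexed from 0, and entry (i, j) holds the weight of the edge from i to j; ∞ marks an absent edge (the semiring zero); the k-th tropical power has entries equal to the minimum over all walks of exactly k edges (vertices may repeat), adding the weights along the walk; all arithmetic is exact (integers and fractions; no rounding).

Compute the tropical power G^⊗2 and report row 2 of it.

G^⊗2:
  [5, 21, 8]
  [17, 5, -5]
  [4, -5, -18]
Answer: row 2 of G^⊗2 = [4, -5, -18]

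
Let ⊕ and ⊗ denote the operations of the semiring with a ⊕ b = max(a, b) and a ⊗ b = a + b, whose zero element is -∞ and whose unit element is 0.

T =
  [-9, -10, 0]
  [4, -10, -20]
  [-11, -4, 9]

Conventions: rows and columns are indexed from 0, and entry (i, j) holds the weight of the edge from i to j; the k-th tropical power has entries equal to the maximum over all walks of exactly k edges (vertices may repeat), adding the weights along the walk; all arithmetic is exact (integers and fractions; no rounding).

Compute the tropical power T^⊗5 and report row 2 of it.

T^⊗2:
  [-6, -4, 9]
  [-5, -6, 4]
  [0, 5, 18]
T^⊗3:
  [0, 5, 18]
  [-2, 0, 13]
  [9, 14, 27]
T^⊗4:
  [9, 14, 27]
  [4, 9, 22]
  [18, 23, 36]
T^⊗5:
  [18, 23, 36]
  [13, 18, 31]
  [27, 32, 45]
Answer: row 2 of T^⊗5 = [27, 32, 45]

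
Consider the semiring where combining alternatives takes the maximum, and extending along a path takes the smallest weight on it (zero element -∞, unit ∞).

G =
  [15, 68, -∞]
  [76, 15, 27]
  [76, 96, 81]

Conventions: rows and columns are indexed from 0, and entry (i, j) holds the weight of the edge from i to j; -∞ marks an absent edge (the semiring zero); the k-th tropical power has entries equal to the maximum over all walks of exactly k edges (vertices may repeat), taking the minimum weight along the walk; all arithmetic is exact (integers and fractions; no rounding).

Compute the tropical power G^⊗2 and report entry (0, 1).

G^⊗2:
  [68, 15, 27]
  [27, 68, 27]
  [76, 81, 81]
Key observation: the optimum is the walk 0->0->1, with weight 15 min 68 = 15.
Optimal value attained by: walk 0->0->1.
Answer: (G^⊗2)[0][1] = 15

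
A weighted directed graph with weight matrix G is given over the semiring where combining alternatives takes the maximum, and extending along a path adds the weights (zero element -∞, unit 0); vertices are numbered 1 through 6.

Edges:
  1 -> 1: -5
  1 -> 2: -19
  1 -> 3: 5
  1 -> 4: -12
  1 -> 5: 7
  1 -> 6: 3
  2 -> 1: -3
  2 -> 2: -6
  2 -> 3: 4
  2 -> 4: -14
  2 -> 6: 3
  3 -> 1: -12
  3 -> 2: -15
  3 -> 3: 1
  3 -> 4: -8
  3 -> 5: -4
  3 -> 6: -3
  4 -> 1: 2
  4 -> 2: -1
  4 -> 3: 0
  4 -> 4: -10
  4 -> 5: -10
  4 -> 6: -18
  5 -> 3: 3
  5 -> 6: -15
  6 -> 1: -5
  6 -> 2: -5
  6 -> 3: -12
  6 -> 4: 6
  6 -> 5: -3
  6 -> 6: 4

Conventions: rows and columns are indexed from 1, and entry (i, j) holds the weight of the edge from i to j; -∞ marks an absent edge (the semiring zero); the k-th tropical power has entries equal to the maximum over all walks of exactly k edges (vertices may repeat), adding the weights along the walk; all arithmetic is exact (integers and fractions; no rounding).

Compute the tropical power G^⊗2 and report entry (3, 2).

G^⊗2:
  [-2, -2, 10, 9, 2, 7]
  [-2, -2, 5, 9, 4, 7]
  [-6, -8, 2, 3, -3, 1]
  [-3, -7, 7, -8, 9, 5]
  [-9, -12, 4, -5, -1, 0]
  [8, 5, 6, 10, 2, 8]
Key observation: the optimum is the walk 3->6->2, with weight (-3) + (-5) = -8.
Optimal value attained by: walk 3->6->2.
Answer: (G^⊗2)[3][2] = -8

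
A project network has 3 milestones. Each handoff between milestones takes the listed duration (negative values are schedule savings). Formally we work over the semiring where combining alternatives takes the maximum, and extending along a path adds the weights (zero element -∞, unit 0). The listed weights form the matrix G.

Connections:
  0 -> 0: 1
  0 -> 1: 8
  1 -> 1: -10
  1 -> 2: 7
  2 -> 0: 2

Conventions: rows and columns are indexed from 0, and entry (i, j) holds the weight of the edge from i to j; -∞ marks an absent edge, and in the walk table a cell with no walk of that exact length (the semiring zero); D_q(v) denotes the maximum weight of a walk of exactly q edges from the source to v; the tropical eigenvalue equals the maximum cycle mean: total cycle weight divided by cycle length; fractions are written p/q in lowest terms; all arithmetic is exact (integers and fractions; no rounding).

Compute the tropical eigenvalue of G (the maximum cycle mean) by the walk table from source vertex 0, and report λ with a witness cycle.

q=0: [0, -∞, -∞]
q=1: [1, 8, -∞]
q=2: [2, 9, 15]
q=3: [17, 10, 16]
Optimal cycle mean attained by: cycle 0->1->2->0, total 8 + 7 + 2, length 3.
Answer: λ = 17/3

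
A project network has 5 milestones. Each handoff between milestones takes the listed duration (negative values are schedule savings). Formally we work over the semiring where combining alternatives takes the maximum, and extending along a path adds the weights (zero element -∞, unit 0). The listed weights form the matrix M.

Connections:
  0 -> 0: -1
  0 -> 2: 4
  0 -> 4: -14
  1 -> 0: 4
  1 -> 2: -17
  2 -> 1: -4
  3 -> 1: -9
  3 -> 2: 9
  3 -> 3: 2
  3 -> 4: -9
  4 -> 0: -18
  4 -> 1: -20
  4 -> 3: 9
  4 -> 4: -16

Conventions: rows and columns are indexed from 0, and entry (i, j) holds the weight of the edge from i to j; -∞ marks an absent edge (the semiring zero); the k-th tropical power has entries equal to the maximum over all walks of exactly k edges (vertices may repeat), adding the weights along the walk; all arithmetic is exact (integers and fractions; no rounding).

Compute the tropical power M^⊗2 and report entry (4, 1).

M^⊗2:
  [-2, 0, 3, -5, -15]
  [3, -21, 8, -∞, -10]
  [0, -∞, -21, -∞, -∞]
  [-5, 5, 11, 4, -7]
  [-16, 0, 18, 11, 0]
Key observation: the optimum is the walk 4->3->1, with weight 9 + (-9) = 0.
Optimal value attained by: walk 4->3->1.
Answer: (M^⊗2)[4][1] = 0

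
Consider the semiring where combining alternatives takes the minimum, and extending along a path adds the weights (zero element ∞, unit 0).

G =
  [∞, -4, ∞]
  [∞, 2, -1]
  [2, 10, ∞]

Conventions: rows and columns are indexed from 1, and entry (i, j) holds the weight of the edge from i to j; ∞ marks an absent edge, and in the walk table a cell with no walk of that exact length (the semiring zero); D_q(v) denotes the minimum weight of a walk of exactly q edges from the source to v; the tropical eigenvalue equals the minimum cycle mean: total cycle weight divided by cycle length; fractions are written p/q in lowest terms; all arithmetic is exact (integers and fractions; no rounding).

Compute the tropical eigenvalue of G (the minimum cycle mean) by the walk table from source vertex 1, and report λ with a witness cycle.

q=0: [0, ∞, ∞]
q=1: [∞, -4, ∞]
q=2: [∞, -2, -5]
q=3: [-3, 0, -3]
Optimal cycle mean attained by: cycle 1->2->3->1, total (-4) + (-1) + 2, length 3.
Answer: λ = -1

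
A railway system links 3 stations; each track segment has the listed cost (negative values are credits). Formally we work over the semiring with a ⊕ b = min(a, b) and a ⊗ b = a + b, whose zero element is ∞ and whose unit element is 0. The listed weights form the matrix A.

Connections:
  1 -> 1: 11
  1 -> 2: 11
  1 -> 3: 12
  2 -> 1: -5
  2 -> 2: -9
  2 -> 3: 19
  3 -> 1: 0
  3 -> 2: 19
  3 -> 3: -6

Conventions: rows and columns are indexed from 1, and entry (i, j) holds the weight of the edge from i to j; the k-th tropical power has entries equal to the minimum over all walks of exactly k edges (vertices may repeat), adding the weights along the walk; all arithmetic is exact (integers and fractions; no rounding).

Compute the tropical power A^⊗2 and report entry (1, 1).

A^⊗2:
  [6, 2, 6]
  [-14, -18, 7]
  [-6, 10, -12]
Key observation: the optimum is the walk 1->2->1, with weight 11 + (-5) = 6.
Optimal value attained by: walk 1->2->1.
Answer: (A^⊗2)[1][1] = 6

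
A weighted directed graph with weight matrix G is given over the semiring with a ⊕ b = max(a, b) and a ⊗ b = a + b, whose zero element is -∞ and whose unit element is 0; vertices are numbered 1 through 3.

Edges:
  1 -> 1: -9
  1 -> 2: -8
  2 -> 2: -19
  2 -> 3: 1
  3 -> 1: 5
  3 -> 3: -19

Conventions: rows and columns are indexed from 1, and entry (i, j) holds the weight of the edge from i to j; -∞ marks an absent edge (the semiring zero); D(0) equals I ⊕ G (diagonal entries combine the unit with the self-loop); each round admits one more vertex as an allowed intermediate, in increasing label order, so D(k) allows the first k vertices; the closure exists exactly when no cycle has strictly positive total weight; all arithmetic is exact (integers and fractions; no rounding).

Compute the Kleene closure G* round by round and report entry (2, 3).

D(0):
  [0, -8, -∞]
  [-∞, 0, 1]
  [5, -∞, 0]
D(1):
  [0, -8, -∞]
  [-∞, 0, 1]
  [5, -3, 0]
D(2):
  [0, -8, -7]
  [-∞, 0, 1]
  [5, -3, 0]
D(3):
  [0, -8, -7]
  [6, 0, 1]
  [5, -3, 0]
Answer: G*[2][3] = 1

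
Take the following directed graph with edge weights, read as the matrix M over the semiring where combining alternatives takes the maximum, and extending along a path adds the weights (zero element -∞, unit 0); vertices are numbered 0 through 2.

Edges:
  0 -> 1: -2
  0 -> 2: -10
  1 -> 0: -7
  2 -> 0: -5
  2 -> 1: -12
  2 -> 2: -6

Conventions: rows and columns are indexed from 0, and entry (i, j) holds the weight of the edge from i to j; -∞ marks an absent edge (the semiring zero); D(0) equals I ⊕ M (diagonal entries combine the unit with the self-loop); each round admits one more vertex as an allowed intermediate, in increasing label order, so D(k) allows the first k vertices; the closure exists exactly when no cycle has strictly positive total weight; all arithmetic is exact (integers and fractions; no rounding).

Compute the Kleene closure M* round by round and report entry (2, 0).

D(0):
  [0, -2, -10]
  [-7, 0, -∞]
  [-5, -12, 0]
D(1):
  [0, -2, -10]
  [-7, 0, -17]
  [-5, -7, 0]
D(2):
  [0, -2, -10]
  [-7, 0, -17]
  [-5, -7, 0]
D(3):
  [0, -2, -10]
  [-7, 0, -17]
  [-5, -7, 0]
Answer: M*[2][0] = -5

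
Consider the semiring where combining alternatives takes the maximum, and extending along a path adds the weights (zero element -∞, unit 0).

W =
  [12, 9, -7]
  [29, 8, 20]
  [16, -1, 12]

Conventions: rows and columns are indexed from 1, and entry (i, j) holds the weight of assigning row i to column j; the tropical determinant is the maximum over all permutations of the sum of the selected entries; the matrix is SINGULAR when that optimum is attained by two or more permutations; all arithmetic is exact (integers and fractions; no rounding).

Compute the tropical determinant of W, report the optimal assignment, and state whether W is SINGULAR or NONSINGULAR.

σ = (1, 2, 3): 12 + 8 + 12 = 32
σ = (1, 3, 2): 12 + 20 + (-1) = 31
σ = (2, 1, 3): 9 + 29 + 12 = 50
σ = (2, 3, 1): 9 + 20 + 16 = 45
σ = (3, 1, 2): (-7) + 29 + (-1) = 21
σ = (3, 2, 1): (-7) + 8 + 16 = 17
Optimal value attained by: σ = (2, 1, 3).
Answer: det⊕(W) = 50; verdict: NONSINGULAR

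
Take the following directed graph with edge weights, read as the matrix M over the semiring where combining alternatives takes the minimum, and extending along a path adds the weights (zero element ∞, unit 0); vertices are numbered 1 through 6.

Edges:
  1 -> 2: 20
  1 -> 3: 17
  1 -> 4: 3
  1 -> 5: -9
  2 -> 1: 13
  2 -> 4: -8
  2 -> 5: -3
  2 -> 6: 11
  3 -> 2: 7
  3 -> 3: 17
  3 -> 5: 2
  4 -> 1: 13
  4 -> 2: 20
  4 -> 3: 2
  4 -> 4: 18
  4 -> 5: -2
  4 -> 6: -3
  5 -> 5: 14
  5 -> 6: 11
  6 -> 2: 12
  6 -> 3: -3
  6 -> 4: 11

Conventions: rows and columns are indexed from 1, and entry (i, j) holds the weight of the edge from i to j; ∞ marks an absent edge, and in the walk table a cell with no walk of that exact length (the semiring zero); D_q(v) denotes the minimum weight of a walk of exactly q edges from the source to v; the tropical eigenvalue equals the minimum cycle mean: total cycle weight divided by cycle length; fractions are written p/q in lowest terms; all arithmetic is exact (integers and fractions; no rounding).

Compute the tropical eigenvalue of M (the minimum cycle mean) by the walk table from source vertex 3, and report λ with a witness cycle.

q=0: [∞, ∞, 0, ∞, ∞, ∞]
q=1: [∞, 7, 17, ∞, 2, ∞]
q=2: [20, 24, 34, -1, 4, 13]
q=3: [12, 19, 1, 16, -3, -4]
q=4: [29, 8, -7, 7, 3, 8]
q=5: [20, 0, 5, 0, -5, 4]
q=6: [13, 12, 1, -8, -3, -3]
Optimal cycle mean attained by: cycle 2->4->6->3->2, total (-8) + (-3) + (-3) + 7, length 4.
Answer: λ = -7/4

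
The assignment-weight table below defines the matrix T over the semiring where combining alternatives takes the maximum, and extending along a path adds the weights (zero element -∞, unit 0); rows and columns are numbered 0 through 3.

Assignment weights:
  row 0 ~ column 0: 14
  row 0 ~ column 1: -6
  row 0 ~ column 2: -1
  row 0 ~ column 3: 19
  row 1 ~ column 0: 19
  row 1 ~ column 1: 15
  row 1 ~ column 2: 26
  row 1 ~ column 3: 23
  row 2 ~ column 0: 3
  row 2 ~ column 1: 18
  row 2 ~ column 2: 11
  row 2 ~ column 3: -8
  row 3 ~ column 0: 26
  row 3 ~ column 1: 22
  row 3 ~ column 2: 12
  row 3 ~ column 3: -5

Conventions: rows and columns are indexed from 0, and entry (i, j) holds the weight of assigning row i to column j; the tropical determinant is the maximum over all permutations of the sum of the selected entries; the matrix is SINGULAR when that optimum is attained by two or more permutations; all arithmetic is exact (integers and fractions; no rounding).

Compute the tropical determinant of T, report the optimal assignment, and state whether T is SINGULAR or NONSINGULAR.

σ = (0, 1, 2, 3): 14 + 15 + 11 + (-5) = 35
σ = (0, 1, 3, 2): 14 + 15 + (-8) + 12 = 33
σ = (0, 2, 1, 3): 14 + 26 + 18 + (-5) = 53
σ = (0, 2, 3, 1): 14 + 26 + (-8) + 22 = 54
σ = (0, 3, 1, 2): 14 + 23 + 18 + 12 = 67
σ = (0, 3, 2, 1): 14 + 23 + 11 + 22 = 70
σ = (1, 0, 2, 3): (-6) + 19 + 11 + (-5) = 19
σ = (1, 0, 3, 2): (-6) + 19 + (-8) + 12 = 17
σ = (1, 2, 0, 3): (-6) + 26 + 3 + (-5) = 18
σ = (1, 2, 3, 0): (-6) + 26 + (-8) + 26 = 38
σ = (1, 3, 0, 2): (-6) + 23 + 3 + 12 = 32
σ = (1, 3, 2, 0): (-6) + 23 + 11 + 26 = 54
σ = (2, 0, 1, 3): (-1) + 19 + 18 + (-5) = 31
σ = (2, 0, 3, 1): (-1) + 19 + (-8) + 22 = 32
σ = (2, 1, 0, 3): (-1) + 15 + 3 + (-5) = 12
σ = (2, 1, 3, 0): (-1) + 15 + (-8) + 26 = 32
σ = (2, 3, 0, 1): (-1) + 23 + 3 + 22 = 47
σ = (2, 3, 1, 0): (-1) + 23 + 18 + 26 = 66
σ = (3, 0, 1, 2): 19 + 19 + 18 + 12 = 68
σ = (3, 0, 2, 1): 19 + 19 + 11 + 22 = 71
σ = (3, 1, 0, 2): 19 + 15 + 3 + 12 = 49
σ = (3, 1, 2, 0): 19 + 15 + 11 + 26 = 71
σ = (3, 2, 0, 1): 19 + 26 + 3 + 22 = 70
σ = (3, 2, 1, 0): 19 + 26 + 18 + 26 = 89
Optimal value attained by: σ = (3, 2, 1, 0).
Answer: det⊕(T) = 89; verdict: NONSINGULAR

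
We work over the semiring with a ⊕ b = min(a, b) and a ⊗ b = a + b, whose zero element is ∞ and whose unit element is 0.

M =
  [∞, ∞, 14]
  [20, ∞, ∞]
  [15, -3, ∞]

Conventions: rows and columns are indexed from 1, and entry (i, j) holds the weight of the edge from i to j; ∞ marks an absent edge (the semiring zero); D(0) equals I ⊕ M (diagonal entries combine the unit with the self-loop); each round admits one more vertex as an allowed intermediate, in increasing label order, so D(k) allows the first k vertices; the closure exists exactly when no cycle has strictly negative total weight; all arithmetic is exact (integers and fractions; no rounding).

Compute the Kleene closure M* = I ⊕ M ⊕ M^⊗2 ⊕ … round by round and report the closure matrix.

D(0):
  [0, ∞, 14]
  [20, 0, ∞]
  [15, -3, 0]
D(1):
  [0, ∞, 14]
  [20, 0, 34]
  [15, -3, 0]
D(2):
  [0, ∞, 14]
  [20, 0, 34]
  [15, -3, 0]
D(3):
  [0, 11, 14]
  [20, 0, 34]
  [15, -3, 0]
Answer: M* = [[0, 11, 14], [20, 0, 34], [15, -3, 0]]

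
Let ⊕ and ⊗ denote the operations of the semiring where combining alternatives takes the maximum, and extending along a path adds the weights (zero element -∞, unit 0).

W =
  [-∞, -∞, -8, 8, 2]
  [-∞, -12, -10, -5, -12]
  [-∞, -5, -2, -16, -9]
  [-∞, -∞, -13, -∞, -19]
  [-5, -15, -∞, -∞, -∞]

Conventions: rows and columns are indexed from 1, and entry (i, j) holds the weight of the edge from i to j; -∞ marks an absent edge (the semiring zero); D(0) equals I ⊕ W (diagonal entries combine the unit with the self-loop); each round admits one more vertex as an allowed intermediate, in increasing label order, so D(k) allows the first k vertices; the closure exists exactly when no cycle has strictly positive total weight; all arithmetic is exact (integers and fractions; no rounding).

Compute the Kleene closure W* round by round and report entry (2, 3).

D(0):
  [0, -∞, -8, 8, 2]
  [-∞, 0, -10, -5, -12]
  [-∞, -5, 0, -16, -9]
  [-∞, -∞, -13, 0, -19]
  [-5, -15, -∞, -∞, 0]
D(1):
  [0, -∞, -8, 8, 2]
  [-∞, 0, -10, -5, -12]
  [-∞, -5, 0, -16, -9]
  [-∞, -∞, -13, 0, -19]
  [-5, -15, -13, 3, 0]
D(2):
  [0, -∞, -8, 8, 2]
  [-∞, 0, -10, -5, -12]
  [-∞, -5, 0, -10, -9]
  [-∞, -∞, -13, 0, -19]
  [-5, -15, -13, 3, 0]
D(3):
  [0, -13, -8, 8, 2]
  [-∞, 0, -10, -5, -12]
  [-∞, -5, 0, -10, -9]
  [-∞, -18, -13, 0, -19]
  [-5, -15, -13, 3, 0]
D(4):
  [0, -10, -5, 8, 2]
  [-∞, 0, -10, -5, -12]
  [-∞, -5, 0, -10, -9]
  [-∞, -18, -13, 0, -19]
  [-5, -15, -10, 3, 0]
D(5):
  [0, -10, -5, 8, 2]
  [-17, 0, -10, -5, -12]
  [-14, -5, 0, -6, -9]
  [-24, -18, -13, 0, -19]
  [-5, -15, -10, 3, 0]
Answer: W*[2][3] = -10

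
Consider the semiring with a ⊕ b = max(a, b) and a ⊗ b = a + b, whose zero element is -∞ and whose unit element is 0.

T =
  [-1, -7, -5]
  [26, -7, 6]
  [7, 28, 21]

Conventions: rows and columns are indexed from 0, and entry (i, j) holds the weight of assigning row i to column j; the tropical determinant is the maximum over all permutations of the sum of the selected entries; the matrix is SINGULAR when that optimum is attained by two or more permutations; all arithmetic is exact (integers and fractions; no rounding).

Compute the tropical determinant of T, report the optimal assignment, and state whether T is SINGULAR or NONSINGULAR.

σ = (0, 1, 2): (-1) + (-7) + 21 = 13
σ = (0, 2, 1): (-1) + 6 + 28 = 33
σ = (1, 0, 2): (-7) + 26 + 21 = 40
σ = (1, 2, 0): (-7) + 6 + 7 = 6
σ = (2, 0, 1): (-5) + 26 + 28 = 49
σ = (2, 1, 0): (-5) + (-7) + 7 = -5
Optimal value attained by: σ = (2, 0, 1).
Answer: det⊕(T) = 49; verdict: NONSINGULAR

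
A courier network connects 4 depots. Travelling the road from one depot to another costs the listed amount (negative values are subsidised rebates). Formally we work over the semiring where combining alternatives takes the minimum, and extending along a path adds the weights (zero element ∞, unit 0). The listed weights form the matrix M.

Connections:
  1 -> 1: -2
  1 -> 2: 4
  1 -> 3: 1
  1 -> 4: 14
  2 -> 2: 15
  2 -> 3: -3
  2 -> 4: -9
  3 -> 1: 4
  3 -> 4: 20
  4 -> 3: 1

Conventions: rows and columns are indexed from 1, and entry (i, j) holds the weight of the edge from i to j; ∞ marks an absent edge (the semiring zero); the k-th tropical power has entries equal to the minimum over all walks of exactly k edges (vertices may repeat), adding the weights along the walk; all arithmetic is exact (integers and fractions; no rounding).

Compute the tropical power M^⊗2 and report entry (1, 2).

M^⊗2:
  [-4, 2, -1, -5]
  [1, 30, -8, 6]
  [2, 8, 5, 18]
  [5, ∞, ∞, 21]
Key observation: the optimum is the walk 1->1->2, with weight (-2) + 4 = 2.
Optimal value attained by: walk 1->1->2.
Answer: (M^⊗2)[1][2] = 2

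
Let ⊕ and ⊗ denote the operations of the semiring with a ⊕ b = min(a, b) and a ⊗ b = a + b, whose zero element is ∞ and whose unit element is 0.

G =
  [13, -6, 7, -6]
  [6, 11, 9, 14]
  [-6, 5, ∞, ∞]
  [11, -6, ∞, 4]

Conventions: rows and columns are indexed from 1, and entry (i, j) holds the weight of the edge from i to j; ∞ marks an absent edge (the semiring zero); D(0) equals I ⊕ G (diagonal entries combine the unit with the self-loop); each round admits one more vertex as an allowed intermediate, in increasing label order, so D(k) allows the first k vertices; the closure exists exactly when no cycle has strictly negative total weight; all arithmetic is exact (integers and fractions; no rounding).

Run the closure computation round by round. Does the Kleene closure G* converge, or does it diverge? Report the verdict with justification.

D(0):
  [0, -6, 7, -6]
  [6, 0, 9, 14]
  [-6, 5, 0, ∞]
  [11, -6, ∞, 0]
D(1):
  [0, -6, 7, -6]
  [6, 0, 9, 0]
  [-6, -12, 0, -12]
  [11, -6, 18, 0]
Detection: at round 2, diagonal entry (3, 3) turns strictly negative.
Key observation: the cycle 3->1->2->3 has total weight (-6) + (-6) + 9, which is strictly negative.
Answer: DIVERGES — negative cycle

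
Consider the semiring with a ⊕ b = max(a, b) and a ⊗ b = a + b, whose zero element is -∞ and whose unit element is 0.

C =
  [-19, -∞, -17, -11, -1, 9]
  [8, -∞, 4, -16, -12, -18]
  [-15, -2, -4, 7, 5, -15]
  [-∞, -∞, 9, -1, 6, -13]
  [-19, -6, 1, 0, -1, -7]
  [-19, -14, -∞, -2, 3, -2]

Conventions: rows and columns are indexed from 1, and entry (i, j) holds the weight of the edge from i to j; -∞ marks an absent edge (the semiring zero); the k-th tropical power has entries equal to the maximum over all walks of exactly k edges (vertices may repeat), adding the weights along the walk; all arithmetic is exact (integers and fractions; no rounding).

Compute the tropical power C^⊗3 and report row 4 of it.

C^⊗2:
  [-10, -5, 0, 7, 12, 7]
  [-11, 2, 0, 11, 9, 17]
  [6, -1, 16, 6, 13, -2]
  [-6, 7, 8, 16, 14, -1]
  [2, -1, 9, 8, 6, -8]
  [-6, -3, 7, 3, 4, -4]
C^⊗3:
  [3, 6, 16, 12, 13, 5]
  [10, 3, 20, 15, 20, 15]
  [7, 14, 15, 23, 21, 15]
  [15, 8, 25, 15, 22, 7]
  [7, 7, 17, 16, 14, 11]
  [5, 5, 12, 14, 12, 3]
Answer: row 4 of C^⊗3 = [15, 8, 25, 15, 22, 7]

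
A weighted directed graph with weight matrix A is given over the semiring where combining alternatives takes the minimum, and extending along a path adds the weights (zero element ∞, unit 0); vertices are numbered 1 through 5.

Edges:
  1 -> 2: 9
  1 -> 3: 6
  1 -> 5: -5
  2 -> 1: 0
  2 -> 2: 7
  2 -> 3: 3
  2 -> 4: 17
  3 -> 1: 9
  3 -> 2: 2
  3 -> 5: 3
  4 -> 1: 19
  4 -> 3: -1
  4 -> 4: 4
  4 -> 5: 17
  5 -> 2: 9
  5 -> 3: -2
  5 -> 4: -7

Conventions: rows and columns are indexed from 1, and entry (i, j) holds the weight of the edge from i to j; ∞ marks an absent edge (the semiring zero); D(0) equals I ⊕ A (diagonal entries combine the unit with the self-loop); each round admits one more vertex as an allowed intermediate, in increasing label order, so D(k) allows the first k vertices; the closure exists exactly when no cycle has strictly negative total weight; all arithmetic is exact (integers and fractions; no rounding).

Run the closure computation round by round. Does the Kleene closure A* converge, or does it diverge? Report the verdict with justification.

D(0):
  [0, 9, 6, ∞, -5]
  [0, 0, 3, 17, ∞]
  [9, 2, 0, ∞, 3]
  [19, ∞, -1, 0, 17]
  [∞, 9, -2, -7, 0]
D(1):
  [0, 9, 6, ∞, -5]
  [0, 0, 3, 17, -5]
  [9, 2, 0, ∞, 3]
  [19, 28, -1, 0, 14]
  [∞, 9, -2, -7, 0]
D(2):
  [0, 9, 6, 26, -5]
  [0, 0, 3, 17, -5]
  [2, 2, 0, 19, -3]
  [19, 28, -1, 0, 14]
  [9, 9, -2, -7, 0]
Detection: at round 3, diagonal entry (5, 5) turns strictly negative.
Key observation: the cycle 5->3->2->1->5 has total weight (-2) + 2 + 0 + (-5), which is strictly negative.
Answer: DIVERGES — negative cycle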